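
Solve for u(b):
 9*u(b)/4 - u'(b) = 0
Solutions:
 u(b) = C1*exp(9*b/4)


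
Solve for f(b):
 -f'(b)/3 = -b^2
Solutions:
 f(b) = C1 + b^3


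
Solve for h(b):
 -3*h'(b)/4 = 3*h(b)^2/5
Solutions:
 h(b) = 5/(C1 + 4*b)


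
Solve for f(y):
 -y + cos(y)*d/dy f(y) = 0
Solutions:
 f(y) = C1 + Integral(y/cos(y), y)


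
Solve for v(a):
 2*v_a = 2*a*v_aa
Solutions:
 v(a) = C1 + C2*a^2


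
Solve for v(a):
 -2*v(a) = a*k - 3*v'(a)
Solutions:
 v(a) = C1*exp(2*a/3) - a*k/2 - 3*k/4


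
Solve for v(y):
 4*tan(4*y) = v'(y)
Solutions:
 v(y) = C1 - log(cos(4*y))


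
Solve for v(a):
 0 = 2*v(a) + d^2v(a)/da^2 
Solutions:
 v(a) = C1*sin(sqrt(2)*a) + C2*cos(sqrt(2)*a)


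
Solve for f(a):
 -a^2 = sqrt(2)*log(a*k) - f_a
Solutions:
 f(a) = C1 + a^3/3 + sqrt(2)*a*log(a*k) - sqrt(2)*a


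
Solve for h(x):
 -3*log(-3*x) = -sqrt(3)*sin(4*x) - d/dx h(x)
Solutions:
 h(x) = C1 + 3*x*log(-x) - 3*x + 3*x*log(3) + sqrt(3)*cos(4*x)/4


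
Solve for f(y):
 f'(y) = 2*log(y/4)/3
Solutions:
 f(y) = C1 + 2*y*log(y)/3 - 4*y*log(2)/3 - 2*y/3


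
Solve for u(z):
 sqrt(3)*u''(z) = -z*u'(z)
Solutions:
 u(z) = C1 + C2*erf(sqrt(2)*3^(3/4)*z/6)


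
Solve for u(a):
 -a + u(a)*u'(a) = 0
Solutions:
 u(a) = -sqrt(C1 + a^2)
 u(a) = sqrt(C1 + a^2)


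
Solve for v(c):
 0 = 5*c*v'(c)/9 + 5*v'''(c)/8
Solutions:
 v(c) = C1 + Integral(C2*airyai(-2*3^(1/3)*c/3) + C3*airybi(-2*3^(1/3)*c/3), c)


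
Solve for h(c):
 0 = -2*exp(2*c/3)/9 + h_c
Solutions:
 h(c) = C1 + exp(2*c/3)/3


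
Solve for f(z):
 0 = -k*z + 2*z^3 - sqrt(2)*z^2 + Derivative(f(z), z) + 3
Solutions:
 f(z) = C1 + k*z^2/2 - z^4/2 + sqrt(2)*z^3/3 - 3*z


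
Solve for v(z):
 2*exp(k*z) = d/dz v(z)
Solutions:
 v(z) = C1 + 2*exp(k*z)/k


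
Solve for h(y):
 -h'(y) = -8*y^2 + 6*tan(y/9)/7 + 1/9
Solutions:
 h(y) = C1 + 8*y^3/3 - y/9 + 54*log(cos(y/9))/7


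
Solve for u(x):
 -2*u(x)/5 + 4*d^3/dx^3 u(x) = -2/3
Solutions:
 u(x) = C3*exp(10^(2/3)*x/10) + (C1*sin(10^(2/3)*sqrt(3)*x/20) + C2*cos(10^(2/3)*sqrt(3)*x/20))*exp(-10^(2/3)*x/20) + 5/3


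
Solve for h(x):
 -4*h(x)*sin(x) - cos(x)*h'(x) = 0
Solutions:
 h(x) = C1*cos(x)^4


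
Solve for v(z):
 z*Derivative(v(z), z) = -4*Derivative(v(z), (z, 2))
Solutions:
 v(z) = C1 + C2*erf(sqrt(2)*z/4)


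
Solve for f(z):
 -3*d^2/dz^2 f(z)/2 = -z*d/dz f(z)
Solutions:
 f(z) = C1 + C2*erfi(sqrt(3)*z/3)


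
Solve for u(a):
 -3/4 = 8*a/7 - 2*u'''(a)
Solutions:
 u(a) = C1 + C2*a + C3*a^2 + a^4/42 + a^3/16


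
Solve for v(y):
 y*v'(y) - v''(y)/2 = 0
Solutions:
 v(y) = C1 + C2*erfi(y)


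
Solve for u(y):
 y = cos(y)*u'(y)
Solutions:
 u(y) = C1 + Integral(y/cos(y), y)


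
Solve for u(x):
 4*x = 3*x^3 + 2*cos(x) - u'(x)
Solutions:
 u(x) = C1 + 3*x^4/4 - 2*x^2 + 2*sin(x)


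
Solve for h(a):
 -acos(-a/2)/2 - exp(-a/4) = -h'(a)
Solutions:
 h(a) = C1 + a*acos(-a/2)/2 + sqrt(4 - a^2)/2 - 4*exp(-a/4)


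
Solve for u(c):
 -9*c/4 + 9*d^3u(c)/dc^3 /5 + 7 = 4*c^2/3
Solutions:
 u(c) = C1 + C2*c + C3*c^2 + c^5/81 + 5*c^4/96 - 35*c^3/54


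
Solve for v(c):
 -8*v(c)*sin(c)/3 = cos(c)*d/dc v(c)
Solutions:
 v(c) = C1*cos(c)^(8/3)


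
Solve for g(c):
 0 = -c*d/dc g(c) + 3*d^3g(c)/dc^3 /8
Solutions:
 g(c) = C1 + Integral(C2*airyai(2*3^(2/3)*c/3) + C3*airybi(2*3^(2/3)*c/3), c)


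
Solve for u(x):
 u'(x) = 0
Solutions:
 u(x) = C1


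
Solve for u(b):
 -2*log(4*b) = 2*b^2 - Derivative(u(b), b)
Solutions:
 u(b) = C1 + 2*b^3/3 + 2*b*log(b) - 2*b + b*log(16)


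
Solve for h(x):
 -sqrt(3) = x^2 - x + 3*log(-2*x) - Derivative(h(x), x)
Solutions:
 h(x) = C1 + x^3/3 - x^2/2 + 3*x*log(-x) + x*(-3 + sqrt(3) + 3*log(2))


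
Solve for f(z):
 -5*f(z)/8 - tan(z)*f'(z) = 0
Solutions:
 f(z) = C1/sin(z)^(5/8)


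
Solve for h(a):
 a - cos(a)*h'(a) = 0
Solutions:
 h(a) = C1 + Integral(a/cos(a), a)


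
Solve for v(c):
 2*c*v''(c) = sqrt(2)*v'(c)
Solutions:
 v(c) = C1 + C2*c^(sqrt(2)/2 + 1)


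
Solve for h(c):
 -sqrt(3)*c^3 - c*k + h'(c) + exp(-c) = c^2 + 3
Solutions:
 h(c) = C1 + sqrt(3)*c^4/4 + c^3/3 + c^2*k/2 + 3*c + exp(-c)


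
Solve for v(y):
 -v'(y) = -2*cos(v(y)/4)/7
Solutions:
 -2*y/7 - 2*log(sin(v(y)/4) - 1) + 2*log(sin(v(y)/4) + 1) = C1


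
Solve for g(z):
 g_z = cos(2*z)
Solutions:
 g(z) = C1 + sin(2*z)/2


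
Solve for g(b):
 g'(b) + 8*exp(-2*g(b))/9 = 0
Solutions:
 g(b) = log(-sqrt(C1 - 16*b)) - log(3)
 g(b) = log(C1 - 16*b)/2 - log(3)


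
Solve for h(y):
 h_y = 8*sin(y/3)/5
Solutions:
 h(y) = C1 - 24*cos(y/3)/5


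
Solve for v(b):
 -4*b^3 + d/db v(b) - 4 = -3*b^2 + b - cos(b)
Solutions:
 v(b) = C1 + b^4 - b^3 + b^2/2 + 4*b - sin(b)


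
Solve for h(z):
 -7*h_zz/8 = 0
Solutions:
 h(z) = C1 + C2*z


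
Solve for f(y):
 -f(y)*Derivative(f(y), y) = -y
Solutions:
 f(y) = -sqrt(C1 + y^2)
 f(y) = sqrt(C1 + y^2)


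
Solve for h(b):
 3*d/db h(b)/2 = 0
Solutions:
 h(b) = C1


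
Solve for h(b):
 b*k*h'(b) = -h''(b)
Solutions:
 h(b) = Piecewise((-sqrt(2)*sqrt(pi)*C1*erf(sqrt(2)*b*sqrt(k)/2)/(2*sqrt(k)) - C2, (k > 0) | (k < 0)), (-C1*b - C2, True))


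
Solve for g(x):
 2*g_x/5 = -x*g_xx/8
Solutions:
 g(x) = C1 + C2/x^(11/5)


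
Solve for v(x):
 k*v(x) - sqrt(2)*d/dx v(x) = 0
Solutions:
 v(x) = C1*exp(sqrt(2)*k*x/2)


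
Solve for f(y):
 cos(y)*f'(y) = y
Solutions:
 f(y) = C1 + Integral(y/cos(y), y)


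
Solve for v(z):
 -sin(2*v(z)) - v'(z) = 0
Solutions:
 v(z) = pi - acos((-C1 - exp(4*z))/(C1 - exp(4*z)))/2
 v(z) = acos((-C1 - exp(4*z))/(C1 - exp(4*z)))/2


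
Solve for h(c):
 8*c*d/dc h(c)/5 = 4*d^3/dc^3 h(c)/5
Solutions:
 h(c) = C1 + Integral(C2*airyai(2^(1/3)*c) + C3*airybi(2^(1/3)*c), c)


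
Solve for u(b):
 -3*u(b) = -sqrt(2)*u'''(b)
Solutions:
 u(b) = C3*exp(2^(5/6)*3^(1/3)*b/2) + (C1*sin(6^(5/6)*b/4) + C2*cos(6^(5/6)*b/4))*exp(-2^(5/6)*3^(1/3)*b/4)


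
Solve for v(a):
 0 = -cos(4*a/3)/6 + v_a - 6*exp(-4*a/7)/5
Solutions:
 v(a) = C1 + sin(4*a/3)/8 - 21*exp(-4*a/7)/10


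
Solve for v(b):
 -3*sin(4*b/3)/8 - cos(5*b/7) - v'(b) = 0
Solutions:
 v(b) = C1 - 7*sin(5*b/7)/5 + 9*cos(4*b/3)/32


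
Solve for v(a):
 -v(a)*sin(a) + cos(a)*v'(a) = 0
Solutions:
 v(a) = C1/cos(a)


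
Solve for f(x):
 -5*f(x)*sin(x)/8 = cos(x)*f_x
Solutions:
 f(x) = C1*cos(x)^(5/8)


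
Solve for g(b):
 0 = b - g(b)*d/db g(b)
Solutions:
 g(b) = -sqrt(C1 + b^2)
 g(b) = sqrt(C1 + b^2)


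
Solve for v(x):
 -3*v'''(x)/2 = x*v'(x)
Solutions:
 v(x) = C1 + Integral(C2*airyai(-2^(1/3)*3^(2/3)*x/3) + C3*airybi(-2^(1/3)*3^(2/3)*x/3), x)


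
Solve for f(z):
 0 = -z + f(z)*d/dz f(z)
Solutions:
 f(z) = -sqrt(C1 + z^2)
 f(z) = sqrt(C1 + z^2)


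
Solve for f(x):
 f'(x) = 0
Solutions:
 f(x) = C1


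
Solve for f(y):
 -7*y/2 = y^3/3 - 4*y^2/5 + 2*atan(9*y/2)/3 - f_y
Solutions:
 f(y) = C1 + y^4/12 - 4*y^3/15 + 7*y^2/4 + 2*y*atan(9*y/2)/3 - 2*log(81*y^2 + 4)/27


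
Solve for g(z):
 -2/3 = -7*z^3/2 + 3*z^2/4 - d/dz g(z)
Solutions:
 g(z) = C1 - 7*z^4/8 + z^3/4 + 2*z/3


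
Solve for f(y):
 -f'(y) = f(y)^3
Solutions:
 f(y) = -sqrt(2)*sqrt(-1/(C1 - y))/2
 f(y) = sqrt(2)*sqrt(-1/(C1 - y))/2


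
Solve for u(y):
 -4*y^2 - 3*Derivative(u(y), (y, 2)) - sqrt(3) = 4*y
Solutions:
 u(y) = C1 + C2*y - y^4/9 - 2*y^3/9 - sqrt(3)*y^2/6


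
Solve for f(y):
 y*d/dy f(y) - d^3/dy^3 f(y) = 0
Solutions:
 f(y) = C1 + Integral(C2*airyai(y) + C3*airybi(y), y)


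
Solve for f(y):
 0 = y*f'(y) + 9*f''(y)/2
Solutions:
 f(y) = C1 + C2*erf(y/3)


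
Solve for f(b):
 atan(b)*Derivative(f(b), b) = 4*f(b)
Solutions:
 f(b) = C1*exp(4*Integral(1/atan(b), b))


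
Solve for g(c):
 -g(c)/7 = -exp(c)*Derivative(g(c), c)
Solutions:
 g(c) = C1*exp(-exp(-c)/7)


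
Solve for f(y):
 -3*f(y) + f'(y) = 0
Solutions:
 f(y) = C1*exp(3*y)


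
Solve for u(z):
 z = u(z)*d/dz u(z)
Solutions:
 u(z) = -sqrt(C1 + z^2)
 u(z) = sqrt(C1 + z^2)


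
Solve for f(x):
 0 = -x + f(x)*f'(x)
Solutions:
 f(x) = -sqrt(C1 + x^2)
 f(x) = sqrt(C1 + x^2)


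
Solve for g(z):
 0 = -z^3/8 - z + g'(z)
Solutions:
 g(z) = C1 + z^4/32 + z^2/2


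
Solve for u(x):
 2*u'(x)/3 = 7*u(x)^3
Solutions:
 u(x) = -sqrt(-1/(C1 + 21*x))
 u(x) = sqrt(-1/(C1 + 21*x))


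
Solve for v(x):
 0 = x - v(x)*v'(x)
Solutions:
 v(x) = -sqrt(C1 + x^2)
 v(x) = sqrt(C1 + x^2)


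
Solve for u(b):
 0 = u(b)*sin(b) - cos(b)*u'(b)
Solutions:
 u(b) = C1/cos(b)


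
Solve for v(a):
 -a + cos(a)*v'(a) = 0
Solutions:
 v(a) = C1 + Integral(a/cos(a), a)


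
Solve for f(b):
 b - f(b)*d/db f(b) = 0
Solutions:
 f(b) = -sqrt(C1 + b^2)
 f(b) = sqrt(C1 + b^2)


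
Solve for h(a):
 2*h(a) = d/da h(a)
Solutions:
 h(a) = C1*exp(2*a)


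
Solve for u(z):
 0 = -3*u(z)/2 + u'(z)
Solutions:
 u(z) = C1*exp(3*z/2)


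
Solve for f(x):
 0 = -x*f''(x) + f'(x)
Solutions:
 f(x) = C1 + C2*x^2


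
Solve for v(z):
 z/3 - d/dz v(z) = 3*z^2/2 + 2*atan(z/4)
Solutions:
 v(z) = C1 - z^3/2 + z^2/6 - 2*z*atan(z/4) + 4*log(z^2 + 16)


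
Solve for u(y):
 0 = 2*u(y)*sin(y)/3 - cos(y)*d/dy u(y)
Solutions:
 u(y) = C1/cos(y)^(2/3)


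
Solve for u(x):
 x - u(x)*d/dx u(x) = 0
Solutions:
 u(x) = -sqrt(C1 + x^2)
 u(x) = sqrt(C1 + x^2)


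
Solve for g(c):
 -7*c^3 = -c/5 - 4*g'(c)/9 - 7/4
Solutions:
 g(c) = C1 + 63*c^4/16 - 9*c^2/40 - 63*c/16


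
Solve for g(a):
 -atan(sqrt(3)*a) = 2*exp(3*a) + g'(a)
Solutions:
 g(a) = C1 - a*atan(sqrt(3)*a) - 2*exp(3*a)/3 + sqrt(3)*log(3*a^2 + 1)/6


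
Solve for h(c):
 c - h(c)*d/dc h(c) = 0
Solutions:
 h(c) = -sqrt(C1 + c^2)
 h(c) = sqrt(C1 + c^2)


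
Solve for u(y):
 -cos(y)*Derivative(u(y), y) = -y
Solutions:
 u(y) = C1 + Integral(y/cos(y), y)


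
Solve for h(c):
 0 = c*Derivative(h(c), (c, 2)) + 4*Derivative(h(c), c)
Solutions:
 h(c) = C1 + C2/c^3


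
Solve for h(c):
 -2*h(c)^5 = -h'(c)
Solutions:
 h(c) = -(-1/(C1 + 8*c))^(1/4)
 h(c) = (-1/(C1 + 8*c))^(1/4)
 h(c) = -I*(-1/(C1 + 8*c))^(1/4)
 h(c) = I*(-1/(C1 + 8*c))^(1/4)


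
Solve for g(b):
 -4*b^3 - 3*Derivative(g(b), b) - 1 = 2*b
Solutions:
 g(b) = C1 - b^4/3 - b^2/3 - b/3


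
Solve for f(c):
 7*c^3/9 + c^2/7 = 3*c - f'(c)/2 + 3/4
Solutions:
 f(c) = C1 - 7*c^4/18 - 2*c^3/21 + 3*c^2 + 3*c/2


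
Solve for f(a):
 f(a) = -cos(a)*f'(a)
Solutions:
 f(a) = C1*sqrt(sin(a) - 1)/sqrt(sin(a) + 1)


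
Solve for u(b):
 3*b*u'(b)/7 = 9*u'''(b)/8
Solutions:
 u(b) = C1 + Integral(C2*airyai(2*21^(2/3)*b/21) + C3*airybi(2*21^(2/3)*b/21), b)


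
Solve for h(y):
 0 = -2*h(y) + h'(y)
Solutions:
 h(y) = C1*exp(2*y)


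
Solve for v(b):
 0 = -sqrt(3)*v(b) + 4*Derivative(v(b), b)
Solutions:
 v(b) = C1*exp(sqrt(3)*b/4)


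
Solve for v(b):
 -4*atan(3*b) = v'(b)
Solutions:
 v(b) = C1 - 4*b*atan(3*b) + 2*log(9*b^2 + 1)/3


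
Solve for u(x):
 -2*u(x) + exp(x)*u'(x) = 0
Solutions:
 u(x) = C1*exp(-2*exp(-x))


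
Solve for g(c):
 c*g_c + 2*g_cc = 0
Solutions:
 g(c) = C1 + C2*erf(c/2)


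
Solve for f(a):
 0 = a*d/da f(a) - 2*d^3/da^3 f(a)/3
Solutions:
 f(a) = C1 + Integral(C2*airyai(2^(2/3)*3^(1/3)*a/2) + C3*airybi(2^(2/3)*3^(1/3)*a/2), a)


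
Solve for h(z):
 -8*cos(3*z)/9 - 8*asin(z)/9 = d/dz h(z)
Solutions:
 h(z) = C1 - 8*z*asin(z)/9 - 8*sqrt(1 - z^2)/9 - 8*sin(3*z)/27


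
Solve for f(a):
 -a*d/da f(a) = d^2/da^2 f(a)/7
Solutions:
 f(a) = C1 + C2*erf(sqrt(14)*a/2)


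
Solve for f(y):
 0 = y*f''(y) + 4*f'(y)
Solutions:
 f(y) = C1 + C2/y^3


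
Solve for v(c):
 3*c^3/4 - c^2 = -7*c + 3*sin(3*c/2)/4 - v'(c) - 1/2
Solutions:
 v(c) = C1 - 3*c^4/16 + c^3/3 - 7*c^2/2 - c/2 - cos(3*c/2)/2


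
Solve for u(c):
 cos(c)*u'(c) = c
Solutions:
 u(c) = C1 + Integral(c/cos(c), c)


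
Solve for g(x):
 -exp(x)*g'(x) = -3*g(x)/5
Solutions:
 g(x) = C1*exp(-3*exp(-x)/5)


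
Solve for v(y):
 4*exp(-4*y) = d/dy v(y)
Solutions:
 v(y) = C1 - exp(-4*y)


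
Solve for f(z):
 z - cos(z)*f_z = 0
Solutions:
 f(z) = C1 + Integral(z/cos(z), z)


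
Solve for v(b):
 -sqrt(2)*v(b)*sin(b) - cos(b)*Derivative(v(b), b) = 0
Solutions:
 v(b) = C1*cos(b)^(sqrt(2))


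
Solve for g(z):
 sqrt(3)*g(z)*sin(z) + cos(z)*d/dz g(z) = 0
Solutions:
 g(z) = C1*cos(z)^(sqrt(3))


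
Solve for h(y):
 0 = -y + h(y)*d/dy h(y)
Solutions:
 h(y) = -sqrt(C1 + y^2)
 h(y) = sqrt(C1 + y^2)


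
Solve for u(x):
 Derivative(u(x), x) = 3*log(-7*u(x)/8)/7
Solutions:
 -7*Integral(1/(log(-_y) - 3*log(2) + log(7)), (_y, u(x)))/3 = C1 - x


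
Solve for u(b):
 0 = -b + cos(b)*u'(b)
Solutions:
 u(b) = C1 + Integral(b/cos(b), b)


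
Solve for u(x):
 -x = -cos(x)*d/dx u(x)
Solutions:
 u(x) = C1 + Integral(x/cos(x), x)


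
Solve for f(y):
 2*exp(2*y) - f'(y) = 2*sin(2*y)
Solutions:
 f(y) = C1 + exp(2*y) + cos(2*y)


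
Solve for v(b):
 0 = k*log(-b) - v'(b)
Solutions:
 v(b) = C1 + b*k*log(-b) - b*k


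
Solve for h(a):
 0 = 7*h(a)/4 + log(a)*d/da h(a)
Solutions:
 h(a) = C1*exp(-7*li(a)/4)


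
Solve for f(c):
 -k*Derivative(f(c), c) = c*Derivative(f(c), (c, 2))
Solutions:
 f(c) = C1 + c^(1 - re(k))*(C2*sin(log(c)*Abs(im(k))) + C3*cos(log(c)*im(k)))


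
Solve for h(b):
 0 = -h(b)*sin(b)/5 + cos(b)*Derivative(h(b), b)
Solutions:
 h(b) = C1/cos(b)^(1/5)


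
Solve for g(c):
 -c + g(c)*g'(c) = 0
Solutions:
 g(c) = -sqrt(C1 + c^2)
 g(c) = sqrt(C1 + c^2)


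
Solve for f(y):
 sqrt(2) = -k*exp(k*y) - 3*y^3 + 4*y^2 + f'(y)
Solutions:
 f(y) = C1 + 3*y^4/4 - 4*y^3/3 + sqrt(2)*y + exp(k*y)


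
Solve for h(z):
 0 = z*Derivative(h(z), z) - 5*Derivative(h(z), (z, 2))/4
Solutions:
 h(z) = C1 + C2*erfi(sqrt(10)*z/5)


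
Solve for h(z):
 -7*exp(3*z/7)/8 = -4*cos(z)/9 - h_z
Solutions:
 h(z) = C1 + 49*exp(3*z/7)/24 - 4*sin(z)/9


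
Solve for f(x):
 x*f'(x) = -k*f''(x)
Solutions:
 f(x) = C1 + C2*sqrt(k)*erf(sqrt(2)*x*sqrt(1/k)/2)


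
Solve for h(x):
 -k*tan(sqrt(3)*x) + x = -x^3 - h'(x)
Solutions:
 h(x) = C1 - sqrt(3)*k*log(cos(sqrt(3)*x))/3 - x^4/4 - x^2/2


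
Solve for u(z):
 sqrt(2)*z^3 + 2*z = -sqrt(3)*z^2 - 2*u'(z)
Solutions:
 u(z) = C1 - sqrt(2)*z^4/8 - sqrt(3)*z^3/6 - z^2/2


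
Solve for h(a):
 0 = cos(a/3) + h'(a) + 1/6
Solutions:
 h(a) = C1 - a/6 - 3*sin(a/3)


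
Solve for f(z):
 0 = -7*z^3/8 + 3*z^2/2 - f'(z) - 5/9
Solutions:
 f(z) = C1 - 7*z^4/32 + z^3/2 - 5*z/9


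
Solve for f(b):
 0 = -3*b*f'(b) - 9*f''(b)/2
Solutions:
 f(b) = C1 + C2*erf(sqrt(3)*b/3)


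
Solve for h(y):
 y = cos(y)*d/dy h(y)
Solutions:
 h(y) = C1 + Integral(y/cos(y), y)


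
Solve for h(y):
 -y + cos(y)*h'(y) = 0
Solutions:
 h(y) = C1 + Integral(y/cos(y), y)


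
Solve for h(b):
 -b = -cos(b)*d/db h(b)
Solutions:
 h(b) = C1 + Integral(b/cos(b), b)


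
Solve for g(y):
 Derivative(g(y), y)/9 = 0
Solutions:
 g(y) = C1


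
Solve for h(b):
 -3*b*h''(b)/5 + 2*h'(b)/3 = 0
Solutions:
 h(b) = C1 + C2*b^(19/9)


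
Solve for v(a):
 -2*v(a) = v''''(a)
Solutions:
 v(a) = (C1*sin(2^(3/4)*a/2) + C2*cos(2^(3/4)*a/2))*exp(-2^(3/4)*a/2) + (C3*sin(2^(3/4)*a/2) + C4*cos(2^(3/4)*a/2))*exp(2^(3/4)*a/2)


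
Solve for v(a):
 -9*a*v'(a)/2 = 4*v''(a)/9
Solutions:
 v(a) = C1 + C2*erf(9*a/4)


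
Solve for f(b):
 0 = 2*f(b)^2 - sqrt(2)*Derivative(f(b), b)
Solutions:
 f(b) = -1/(C1 + sqrt(2)*b)


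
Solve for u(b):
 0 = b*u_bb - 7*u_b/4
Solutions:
 u(b) = C1 + C2*b^(11/4)


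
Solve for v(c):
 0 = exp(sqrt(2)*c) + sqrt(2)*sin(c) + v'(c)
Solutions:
 v(c) = C1 - sqrt(2)*exp(sqrt(2)*c)/2 + sqrt(2)*cos(c)


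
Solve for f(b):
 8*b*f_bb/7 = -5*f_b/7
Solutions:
 f(b) = C1 + C2*b^(3/8)


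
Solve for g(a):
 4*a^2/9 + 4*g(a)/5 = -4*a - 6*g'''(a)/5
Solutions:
 g(a) = C3*exp(-2^(1/3)*3^(2/3)*a/3) - 5*a^2/9 - 5*a + (C1*sin(2^(1/3)*3^(1/6)*a/2) + C2*cos(2^(1/3)*3^(1/6)*a/2))*exp(2^(1/3)*3^(2/3)*a/6)


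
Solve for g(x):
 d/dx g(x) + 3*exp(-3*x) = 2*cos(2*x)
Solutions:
 g(x) = C1 + sin(2*x) + exp(-3*x)


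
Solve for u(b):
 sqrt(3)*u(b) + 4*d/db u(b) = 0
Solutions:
 u(b) = C1*exp(-sqrt(3)*b/4)


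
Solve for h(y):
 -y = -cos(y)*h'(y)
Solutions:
 h(y) = C1 + Integral(y/cos(y), y)


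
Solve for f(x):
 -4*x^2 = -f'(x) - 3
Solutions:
 f(x) = C1 + 4*x^3/3 - 3*x


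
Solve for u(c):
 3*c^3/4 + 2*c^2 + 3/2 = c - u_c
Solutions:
 u(c) = C1 - 3*c^4/16 - 2*c^3/3 + c^2/2 - 3*c/2


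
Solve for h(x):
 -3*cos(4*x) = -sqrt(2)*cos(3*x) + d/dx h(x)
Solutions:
 h(x) = C1 + sqrt(2)*sin(3*x)/3 - 3*sin(4*x)/4


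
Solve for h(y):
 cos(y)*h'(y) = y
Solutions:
 h(y) = C1 + Integral(y/cos(y), y)


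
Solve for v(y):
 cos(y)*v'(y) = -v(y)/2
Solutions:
 v(y) = C1*(sin(y) - 1)^(1/4)/(sin(y) + 1)^(1/4)


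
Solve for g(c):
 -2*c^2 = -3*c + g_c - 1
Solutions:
 g(c) = C1 - 2*c^3/3 + 3*c^2/2 + c


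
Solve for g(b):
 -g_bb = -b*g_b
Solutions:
 g(b) = C1 + C2*erfi(sqrt(2)*b/2)


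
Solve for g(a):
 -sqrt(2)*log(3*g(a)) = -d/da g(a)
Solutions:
 -sqrt(2)*Integral(1/(log(_y) + log(3)), (_y, g(a)))/2 = C1 - a


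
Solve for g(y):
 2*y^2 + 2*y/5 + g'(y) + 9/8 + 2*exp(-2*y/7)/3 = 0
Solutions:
 g(y) = C1 - 2*y^3/3 - y^2/5 - 9*y/8 + 7*exp(-2*y/7)/3


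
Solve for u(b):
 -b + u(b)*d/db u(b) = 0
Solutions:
 u(b) = -sqrt(C1 + b^2)
 u(b) = sqrt(C1 + b^2)


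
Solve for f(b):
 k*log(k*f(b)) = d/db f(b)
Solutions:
 li(k*f(b))/k = C1 + b*k


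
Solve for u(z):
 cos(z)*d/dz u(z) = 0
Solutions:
 u(z) = C1


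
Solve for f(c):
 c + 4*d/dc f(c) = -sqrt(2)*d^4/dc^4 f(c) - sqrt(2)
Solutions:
 f(c) = C1 + C4*exp(-sqrt(2)*c) - c^2/8 - sqrt(2)*c/4 + (C2*sin(sqrt(6)*c/2) + C3*cos(sqrt(6)*c/2))*exp(sqrt(2)*c/2)


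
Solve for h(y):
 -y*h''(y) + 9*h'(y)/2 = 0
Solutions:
 h(y) = C1 + C2*y^(11/2)


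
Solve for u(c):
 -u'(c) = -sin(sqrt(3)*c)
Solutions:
 u(c) = C1 - sqrt(3)*cos(sqrt(3)*c)/3


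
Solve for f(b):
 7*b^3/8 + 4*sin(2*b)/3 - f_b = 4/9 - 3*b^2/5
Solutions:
 f(b) = C1 + 7*b^4/32 + b^3/5 - 4*b/9 - 2*cos(2*b)/3


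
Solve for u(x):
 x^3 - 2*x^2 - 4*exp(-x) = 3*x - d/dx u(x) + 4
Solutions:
 u(x) = C1 - x^4/4 + 2*x^3/3 + 3*x^2/2 + 4*x - 4*exp(-x)


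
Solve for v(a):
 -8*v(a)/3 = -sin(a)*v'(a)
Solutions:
 v(a) = C1*(cos(a) - 1)^(4/3)/(cos(a) + 1)^(4/3)


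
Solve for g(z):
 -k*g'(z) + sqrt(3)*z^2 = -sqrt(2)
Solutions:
 g(z) = C1 + sqrt(3)*z^3/(3*k) + sqrt(2)*z/k


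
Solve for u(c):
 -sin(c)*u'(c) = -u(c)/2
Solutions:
 u(c) = C1*(cos(c) - 1)^(1/4)/(cos(c) + 1)^(1/4)


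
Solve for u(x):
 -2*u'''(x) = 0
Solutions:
 u(x) = C1 + C2*x + C3*x^2


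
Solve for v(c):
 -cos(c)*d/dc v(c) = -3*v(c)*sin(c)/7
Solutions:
 v(c) = C1/cos(c)^(3/7)


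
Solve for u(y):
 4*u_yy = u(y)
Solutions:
 u(y) = C1*exp(-y/2) + C2*exp(y/2)


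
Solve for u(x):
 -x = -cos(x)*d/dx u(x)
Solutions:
 u(x) = C1 + Integral(x/cos(x), x)


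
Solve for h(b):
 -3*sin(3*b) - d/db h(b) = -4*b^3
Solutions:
 h(b) = C1 + b^4 + cos(3*b)


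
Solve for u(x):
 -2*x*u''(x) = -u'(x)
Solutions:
 u(x) = C1 + C2*x^(3/2)


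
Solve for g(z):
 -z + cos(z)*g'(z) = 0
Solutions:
 g(z) = C1 + Integral(z/cos(z), z)


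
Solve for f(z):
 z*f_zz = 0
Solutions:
 f(z) = C1 + C2*z


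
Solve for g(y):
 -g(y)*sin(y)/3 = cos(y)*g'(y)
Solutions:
 g(y) = C1*cos(y)^(1/3)


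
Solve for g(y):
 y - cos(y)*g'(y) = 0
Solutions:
 g(y) = C1 + Integral(y/cos(y), y)


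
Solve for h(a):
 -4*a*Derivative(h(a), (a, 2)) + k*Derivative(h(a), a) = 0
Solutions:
 h(a) = C1 + a^(re(k)/4 + 1)*(C2*sin(log(a)*Abs(im(k))/4) + C3*cos(log(a)*im(k)/4))


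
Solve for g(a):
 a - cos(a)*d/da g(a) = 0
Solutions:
 g(a) = C1 + Integral(a/cos(a), a)


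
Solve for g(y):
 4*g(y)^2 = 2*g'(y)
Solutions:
 g(y) = -1/(C1 + 2*y)


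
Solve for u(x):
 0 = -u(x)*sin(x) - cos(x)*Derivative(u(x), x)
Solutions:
 u(x) = C1*cos(x)


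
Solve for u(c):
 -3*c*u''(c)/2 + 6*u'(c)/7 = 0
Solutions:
 u(c) = C1 + C2*c^(11/7)


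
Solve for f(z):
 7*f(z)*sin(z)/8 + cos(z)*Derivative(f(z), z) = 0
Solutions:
 f(z) = C1*cos(z)^(7/8)


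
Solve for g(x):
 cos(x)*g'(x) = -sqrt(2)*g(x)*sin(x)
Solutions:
 g(x) = C1*cos(x)^(sqrt(2))


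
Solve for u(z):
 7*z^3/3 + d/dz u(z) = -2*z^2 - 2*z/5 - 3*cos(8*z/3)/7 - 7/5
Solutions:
 u(z) = C1 - 7*z^4/12 - 2*z^3/3 - z^2/5 - 7*z/5 - 9*sin(8*z/3)/56


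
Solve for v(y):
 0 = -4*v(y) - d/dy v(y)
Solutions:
 v(y) = C1*exp(-4*y)


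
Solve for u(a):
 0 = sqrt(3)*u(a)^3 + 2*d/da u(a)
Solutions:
 u(a) = -sqrt(-1/(C1 - sqrt(3)*a))
 u(a) = sqrt(-1/(C1 - sqrt(3)*a))


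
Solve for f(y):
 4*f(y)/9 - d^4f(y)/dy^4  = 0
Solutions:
 f(y) = C1*exp(-sqrt(6)*y/3) + C2*exp(sqrt(6)*y/3) + C3*sin(sqrt(6)*y/3) + C4*cos(sqrt(6)*y/3)


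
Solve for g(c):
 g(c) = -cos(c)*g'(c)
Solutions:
 g(c) = C1*sqrt(sin(c) - 1)/sqrt(sin(c) + 1)


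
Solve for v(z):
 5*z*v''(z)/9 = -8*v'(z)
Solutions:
 v(z) = C1 + C2/z^(67/5)


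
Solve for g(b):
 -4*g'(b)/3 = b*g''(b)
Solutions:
 g(b) = C1 + C2/b^(1/3)


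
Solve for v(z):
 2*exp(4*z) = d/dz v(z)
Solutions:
 v(z) = C1 + exp(4*z)/2


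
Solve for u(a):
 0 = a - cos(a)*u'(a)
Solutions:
 u(a) = C1 + Integral(a/cos(a), a)


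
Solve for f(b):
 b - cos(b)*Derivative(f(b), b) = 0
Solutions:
 f(b) = C1 + Integral(b/cos(b), b)


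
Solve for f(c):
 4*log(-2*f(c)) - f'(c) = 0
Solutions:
 -Integral(1/(log(-_y) + log(2)), (_y, f(c)))/4 = C1 - c


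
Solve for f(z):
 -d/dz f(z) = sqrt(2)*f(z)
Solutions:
 f(z) = C1*exp(-sqrt(2)*z)


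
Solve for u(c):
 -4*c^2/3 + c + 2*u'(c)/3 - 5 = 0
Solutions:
 u(c) = C1 + 2*c^3/3 - 3*c^2/4 + 15*c/2


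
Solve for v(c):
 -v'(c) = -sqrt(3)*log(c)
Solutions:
 v(c) = C1 + sqrt(3)*c*log(c) - sqrt(3)*c


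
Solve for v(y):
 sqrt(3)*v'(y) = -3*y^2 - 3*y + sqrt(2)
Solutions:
 v(y) = C1 - sqrt(3)*y^3/3 - sqrt(3)*y^2/2 + sqrt(6)*y/3


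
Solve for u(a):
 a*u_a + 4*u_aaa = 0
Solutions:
 u(a) = C1 + Integral(C2*airyai(-2^(1/3)*a/2) + C3*airybi(-2^(1/3)*a/2), a)


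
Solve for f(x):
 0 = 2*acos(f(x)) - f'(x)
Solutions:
 Integral(1/acos(_y), (_y, f(x))) = C1 + 2*x


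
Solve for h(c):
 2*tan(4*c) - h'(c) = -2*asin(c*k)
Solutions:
 h(c) = C1 + 2*Piecewise((c*asin(c*k) + sqrt(-c^2*k^2 + 1)/k, Ne(k, 0)), (0, True)) - log(cos(4*c))/2


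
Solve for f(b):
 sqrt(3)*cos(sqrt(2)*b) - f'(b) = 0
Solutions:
 f(b) = C1 + sqrt(6)*sin(sqrt(2)*b)/2


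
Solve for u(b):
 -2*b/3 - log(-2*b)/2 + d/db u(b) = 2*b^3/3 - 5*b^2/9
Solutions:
 u(b) = C1 + b^4/6 - 5*b^3/27 + b^2/3 + b*log(-b)/2 + b*(-1 + log(2))/2


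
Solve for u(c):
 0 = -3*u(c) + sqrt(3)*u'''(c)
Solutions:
 u(c) = C3*exp(3^(1/6)*c) + (C1*sin(3^(2/3)*c/2) + C2*cos(3^(2/3)*c/2))*exp(-3^(1/6)*c/2)


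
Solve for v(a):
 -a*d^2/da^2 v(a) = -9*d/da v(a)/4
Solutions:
 v(a) = C1 + C2*a^(13/4)


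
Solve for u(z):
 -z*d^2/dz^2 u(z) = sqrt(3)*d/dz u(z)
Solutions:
 u(z) = C1 + C2*z^(1 - sqrt(3))


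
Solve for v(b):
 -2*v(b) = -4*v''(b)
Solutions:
 v(b) = C1*exp(-sqrt(2)*b/2) + C2*exp(sqrt(2)*b/2)


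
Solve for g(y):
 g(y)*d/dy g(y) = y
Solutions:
 g(y) = -sqrt(C1 + y^2)
 g(y) = sqrt(C1 + y^2)


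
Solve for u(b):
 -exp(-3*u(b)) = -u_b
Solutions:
 u(b) = log(C1 + 3*b)/3
 u(b) = log((-3^(1/3) - 3^(5/6)*I)*(C1 + b)^(1/3)/2)
 u(b) = log((-3^(1/3) + 3^(5/6)*I)*(C1 + b)^(1/3)/2)


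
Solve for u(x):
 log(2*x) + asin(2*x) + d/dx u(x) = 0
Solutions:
 u(x) = C1 - x*log(x) - x*asin(2*x) - x*log(2) + x - sqrt(1 - 4*x^2)/2


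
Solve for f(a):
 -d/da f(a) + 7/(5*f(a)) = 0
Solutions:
 f(a) = -sqrt(C1 + 70*a)/5
 f(a) = sqrt(C1 + 70*a)/5


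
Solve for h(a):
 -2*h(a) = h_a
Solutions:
 h(a) = C1*exp(-2*a)


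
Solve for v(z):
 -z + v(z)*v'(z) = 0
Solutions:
 v(z) = -sqrt(C1 + z^2)
 v(z) = sqrt(C1 + z^2)


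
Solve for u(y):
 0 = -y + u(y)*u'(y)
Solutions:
 u(y) = -sqrt(C1 + y^2)
 u(y) = sqrt(C1 + y^2)


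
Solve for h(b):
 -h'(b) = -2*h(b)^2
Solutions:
 h(b) = -1/(C1 + 2*b)


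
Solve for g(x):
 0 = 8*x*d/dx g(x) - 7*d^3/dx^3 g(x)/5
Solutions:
 g(x) = C1 + Integral(C2*airyai(2*5^(1/3)*7^(2/3)*x/7) + C3*airybi(2*5^(1/3)*7^(2/3)*x/7), x)


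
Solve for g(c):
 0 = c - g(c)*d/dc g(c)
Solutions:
 g(c) = -sqrt(C1 + c^2)
 g(c) = sqrt(C1 + c^2)


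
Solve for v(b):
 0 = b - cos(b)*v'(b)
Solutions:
 v(b) = C1 + Integral(b/cos(b), b)


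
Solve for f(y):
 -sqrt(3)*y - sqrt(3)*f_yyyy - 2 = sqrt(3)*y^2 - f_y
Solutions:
 f(y) = C1 + C4*exp(3^(5/6)*y/3) + sqrt(3)*y^3/3 + sqrt(3)*y^2/2 + 2*y + (C2*sin(3^(1/3)*y/2) + C3*cos(3^(1/3)*y/2))*exp(-3^(5/6)*y/6)


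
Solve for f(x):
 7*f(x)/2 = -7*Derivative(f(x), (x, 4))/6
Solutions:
 f(x) = (C1*sin(sqrt(2)*3^(1/4)*x/2) + C2*cos(sqrt(2)*3^(1/4)*x/2))*exp(-sqrt(2)*3^(1/4)*x/2) + (C3*sin(sqrt(2)*3^(1/4)*x/2) + C4*cos(sqrt(2)*3^(1/4)*x/2))*exp(sqrt(2)*3^(1/4)*x/2)


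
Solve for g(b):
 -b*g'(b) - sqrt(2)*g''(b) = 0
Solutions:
 g(b) = C1 + C2*erf(2^(1/4)*b/2)


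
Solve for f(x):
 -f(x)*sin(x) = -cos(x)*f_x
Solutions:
 f(x) = C1/cos(x)


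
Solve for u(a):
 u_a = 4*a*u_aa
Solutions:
 u(a) = C1 + C2*a^(5/4)


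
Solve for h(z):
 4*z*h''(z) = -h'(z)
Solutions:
 h(z) = C1 + C2*z^(3/4)


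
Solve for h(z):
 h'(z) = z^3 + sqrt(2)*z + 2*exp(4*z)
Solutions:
 h(z) = C1 + z^4/4 + sqrt(2)*z^2/2 + exp(4*z)/2


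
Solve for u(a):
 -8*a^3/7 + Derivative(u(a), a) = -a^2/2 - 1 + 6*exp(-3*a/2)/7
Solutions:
 u(a) = C1 + 2*a^4/7 - a^3/6 - a - 4*exp(-3*a/2)/7


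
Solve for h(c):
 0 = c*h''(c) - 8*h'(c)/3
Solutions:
 h(c) = C1 + C2*c^(11/3)


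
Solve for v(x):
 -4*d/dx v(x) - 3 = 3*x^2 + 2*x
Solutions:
 v(x) = C1 - x^3/4 - x^2/4 - 3*x/4


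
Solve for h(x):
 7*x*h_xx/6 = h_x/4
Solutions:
 h(x) = C1 + C2*x^(17/14)


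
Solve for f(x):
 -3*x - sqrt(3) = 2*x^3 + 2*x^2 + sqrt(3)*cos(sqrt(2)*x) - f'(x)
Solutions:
 f(x) = C1 + x^4/2 + 2*x^3/3 + 3*x^2/2 + sqrt(3)*x + sqrt(6)*sin(sqrt(2)*x)/2


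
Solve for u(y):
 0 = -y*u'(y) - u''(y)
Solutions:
 u(y) = C1 + C2*erf(sqrt(2)*y/2)


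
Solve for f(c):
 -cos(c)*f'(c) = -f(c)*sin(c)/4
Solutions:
 f(c) = C1/cos(c)^(1/4)


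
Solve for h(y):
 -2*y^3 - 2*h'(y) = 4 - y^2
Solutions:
 h(y) = C1 - y^4/4 + y^3/6 - 2*y


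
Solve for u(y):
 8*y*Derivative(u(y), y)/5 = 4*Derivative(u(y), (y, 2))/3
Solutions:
 u(y) = C1 + C2*erfi(sqrt(15)*y/5)


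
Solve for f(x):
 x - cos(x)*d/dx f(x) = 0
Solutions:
 f(x) = C1 + Integral(x/cos(x), x)


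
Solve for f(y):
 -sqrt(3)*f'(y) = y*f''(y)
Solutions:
 f(y) = C1 + C2*y^(1 - sqrt(3))


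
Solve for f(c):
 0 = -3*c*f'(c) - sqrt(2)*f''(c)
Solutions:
 f(c) = C1 + C2*erf(2^(1/4)*sqrt(3)*c/2)


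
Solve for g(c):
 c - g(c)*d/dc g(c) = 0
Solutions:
 g(c) = -sqrt(C1 + c^2)
 g(c) = sqrt(C1 + c^2)


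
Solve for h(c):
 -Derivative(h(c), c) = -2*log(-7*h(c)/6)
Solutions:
 -Integral(1/(log(-_y) - log(6) + log(7)), (_y, h(c)))/2 = C1 - c


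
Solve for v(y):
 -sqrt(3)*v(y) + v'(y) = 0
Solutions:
 v(y) = C1*exp(sqrt(3)*y)


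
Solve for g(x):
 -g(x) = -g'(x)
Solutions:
 g(x) = C1*exp(x)


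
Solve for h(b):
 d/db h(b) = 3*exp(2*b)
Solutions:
 h(b) = C1 + 3*exp(2*b)/2


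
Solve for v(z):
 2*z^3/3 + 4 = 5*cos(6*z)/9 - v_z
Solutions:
 v(z) = C1 - z^4/6 - 4*z + 5*sin(6*z)/54


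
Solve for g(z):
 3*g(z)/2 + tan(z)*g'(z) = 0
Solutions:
 g(z) = C1/sin(z)^(3/2)


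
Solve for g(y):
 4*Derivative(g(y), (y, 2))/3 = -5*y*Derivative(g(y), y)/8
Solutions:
 g(y) = C1 + C2*erf(sqrt(15)*y/8)


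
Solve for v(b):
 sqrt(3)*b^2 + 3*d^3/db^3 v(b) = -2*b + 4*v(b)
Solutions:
 v(b) = C3*exp(6^(2/3)*b/3) + sqrt(3)*b^2/4 + b/2 + (C1*sin(2^(2/3)*3^(1/6)*b/2) + C2*cos(2^(2/3)*3^(1/6)*b/2))*exp(-6^(2/3)*b/6)


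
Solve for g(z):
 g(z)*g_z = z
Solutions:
 g(z) = -sqrt(C1 + z^2)
 g(z) = sqrt(C1 + z^2)


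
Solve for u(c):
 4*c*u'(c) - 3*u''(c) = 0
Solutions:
 u(c) = C1 + C2*erfi(sqrt(6)*c/3)


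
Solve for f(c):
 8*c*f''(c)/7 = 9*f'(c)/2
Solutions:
 f(c) = C1 + C2*c^(79/16)


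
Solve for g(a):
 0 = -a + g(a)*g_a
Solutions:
 g(a) = -sqrt(C1 + a^2)
 g(a) = sqrt(C1 + a^2)


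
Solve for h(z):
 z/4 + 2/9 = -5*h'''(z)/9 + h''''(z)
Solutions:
 h(z) = C1 + C2*z + C3*z^2 + C4*exp(5*z/9) - 3*z^4/160 - 121*z^3/600


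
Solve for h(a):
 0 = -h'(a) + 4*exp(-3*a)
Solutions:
 h(a) = C1 - 4*exp(-3*a)/3


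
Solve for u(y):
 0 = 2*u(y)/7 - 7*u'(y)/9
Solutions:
 u(y) = C1*exp(18*y/49)


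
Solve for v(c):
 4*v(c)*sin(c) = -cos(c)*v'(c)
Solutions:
 v(c) = C1*cos(c)^4


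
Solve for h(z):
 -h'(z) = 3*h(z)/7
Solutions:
 h(z) = C1*exp(-3*z/7)


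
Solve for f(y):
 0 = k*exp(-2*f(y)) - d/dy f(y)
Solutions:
 f(y) = log(-sqrt(C1 + 2*k*y))
 f(y) = log(C1 + 2*k*y)/2


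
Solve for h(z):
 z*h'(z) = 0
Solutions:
 h(z) = C1


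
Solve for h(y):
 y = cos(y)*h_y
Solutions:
 h(y) = C1 + Integral(y/cos(y), y)


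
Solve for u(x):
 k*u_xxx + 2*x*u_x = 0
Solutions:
 u(x) = C1 + Integral(C2*airyai(2^(1/3)*x*(-1/k)^(1/3)) + C3*airybi(2^(1/3)*x*(-1/k)^(1/3)), x)


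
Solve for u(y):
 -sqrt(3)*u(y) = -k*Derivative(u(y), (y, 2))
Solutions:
 u(y) = C1*exp(-3^(1/4)*y*sqrt(1/k)) + C2*exp(3^(1/4)*y*sqrt(1/k))


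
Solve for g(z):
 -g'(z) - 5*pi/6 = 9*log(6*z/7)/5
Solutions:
 g(z) = C1 - 9*z*log(z)/5 - 9*z*log(6)/5 - 5*pi*z/6 + 9*z/5 + 9*z*log(7)/5


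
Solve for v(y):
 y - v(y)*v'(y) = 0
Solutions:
 v(y) = -sqrt(C1 + y^2)
 v(y) = sqrt(C1 + y^2)


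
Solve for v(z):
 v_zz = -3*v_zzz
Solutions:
 v(z) = C1 + C2*z + C3*exp(-z/3)


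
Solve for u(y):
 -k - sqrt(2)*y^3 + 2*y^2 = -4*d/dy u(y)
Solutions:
 u(y) = C1 + k*y/4 + sqrt(2)*y^4/16 - y^3/6


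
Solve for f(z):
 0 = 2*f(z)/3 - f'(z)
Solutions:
 f(z) = C1*exp(2*z/3)


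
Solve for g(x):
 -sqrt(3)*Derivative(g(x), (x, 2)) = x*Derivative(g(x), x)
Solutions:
 g(x) = C1 + C2*erf(sqrt(2)*3^(3/4)*x/6)


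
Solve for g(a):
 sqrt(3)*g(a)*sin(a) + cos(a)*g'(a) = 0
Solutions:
 g(a) = C1*cos(a)^(sqrt(3))


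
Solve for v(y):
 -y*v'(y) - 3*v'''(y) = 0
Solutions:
 v(y) = C1 + Integral(C2*airyai(-3^(2/3)*y/3) + C3*airybi(-3^(2/3)*y/3), y)


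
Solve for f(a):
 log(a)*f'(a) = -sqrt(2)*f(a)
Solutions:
 f(a) = C1*exp(-sqrt(2)*li(a))


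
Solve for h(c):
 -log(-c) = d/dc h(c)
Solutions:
 h(c) = C1 - c*log(-c) + c


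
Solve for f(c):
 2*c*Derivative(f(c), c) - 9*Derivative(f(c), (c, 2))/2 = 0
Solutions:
 f(c) = C1 + C2*erfi(sqrt(2)*c/3)


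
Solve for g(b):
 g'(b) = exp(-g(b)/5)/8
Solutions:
 g(b) = 5*log(C1 + b/40)


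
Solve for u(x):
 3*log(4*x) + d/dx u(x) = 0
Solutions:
 u(x) = C1 - 3*x*log(x) - x*log(64) + 3*x


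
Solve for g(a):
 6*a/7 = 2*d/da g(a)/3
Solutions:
 g(a) = C1 + 9*a^2/14


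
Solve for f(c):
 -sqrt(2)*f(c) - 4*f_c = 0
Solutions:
 f(c) = C1*exp(-sqrt(2)*c/4)


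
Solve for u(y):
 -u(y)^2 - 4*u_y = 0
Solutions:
 u(y) = 4/(C1 + y)


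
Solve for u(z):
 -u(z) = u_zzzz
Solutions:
 u(z) = (C1*sin(sqrt(2)*z/2) + C2*cos(sqrt(2)*z/2))*exp(-sqrt(2)*z/2) + (C3*sin(sqrt(2)*z/2) + C4*cos(sqrt(2)*z/2))*exp(sqrt(2)*z/2)


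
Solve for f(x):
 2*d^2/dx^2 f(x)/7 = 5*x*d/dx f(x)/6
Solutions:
 f(x) = C1 + C2*erfi(sqrt(210)*x/12)


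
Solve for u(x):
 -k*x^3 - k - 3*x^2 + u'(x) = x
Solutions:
 u(x) = C1 + k*x^4/4 + k*x + x^3 + x^2/2


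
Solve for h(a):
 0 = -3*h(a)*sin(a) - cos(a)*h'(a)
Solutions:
 h(a) = C1*cos(a)^3


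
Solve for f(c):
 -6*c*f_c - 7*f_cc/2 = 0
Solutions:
 f(c) = C1 + C2*erf(sqrt(42)*c/7)


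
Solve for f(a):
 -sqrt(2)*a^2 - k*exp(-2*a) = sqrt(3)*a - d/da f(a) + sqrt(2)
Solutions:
 f(a) = C1 + sqrt(2)*a^3/3 + sqrt(3)*a^2/2 + sqrt(2)*a - k*exp(-2*a)/2


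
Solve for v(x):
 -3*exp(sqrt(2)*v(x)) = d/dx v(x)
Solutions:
 v(x) = sqrt(2)*(2*log(1/(C1 + 3*x)) - log(2))/4


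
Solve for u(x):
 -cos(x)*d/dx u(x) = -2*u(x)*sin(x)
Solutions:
 u(x) = C1/cos(x)^2


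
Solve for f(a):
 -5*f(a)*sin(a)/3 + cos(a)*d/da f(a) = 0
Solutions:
 f(a) = C1/cos(a)^(5/3)


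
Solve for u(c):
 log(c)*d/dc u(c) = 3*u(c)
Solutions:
 u(c) = C1*exp(3*li(c))


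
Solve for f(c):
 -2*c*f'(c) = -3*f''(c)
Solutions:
 f(c) = C1 + C2*erfi(sqrt(3)*c/3)


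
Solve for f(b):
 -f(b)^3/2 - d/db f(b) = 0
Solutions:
 f(b) = -sqrt(-1/(C1 - b))
 f(b) = sqrt(-1/(C1 - b))


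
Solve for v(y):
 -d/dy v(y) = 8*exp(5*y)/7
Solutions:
 v(y) = C1 - 8*exp(5*y)/35


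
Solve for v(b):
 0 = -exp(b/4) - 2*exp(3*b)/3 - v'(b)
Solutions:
 v(b) = C1 - 4*exp(b/4) - 2*exp(3*b)/9


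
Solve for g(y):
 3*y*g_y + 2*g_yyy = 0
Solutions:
 g(y) = C1 + Integral(C2*airyai(-2^(2/3)*3^(1/3)*y/2) + C3*airybi(-2^(2/3)*3^(1/3)*y/2), y)


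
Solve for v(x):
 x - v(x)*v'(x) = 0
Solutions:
 v(x) = -sqrt(C1 + x^2)
 v(x) = sqrt(C1 + x^2)


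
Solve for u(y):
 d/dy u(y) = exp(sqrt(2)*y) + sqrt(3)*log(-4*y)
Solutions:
 u(y) = C1 + sqrt(3)*y*log(-y) + sqrt(3)*y*(-1 + 2*log(2)) + sqrt(2)*exp(sqrt(2)*y)/2


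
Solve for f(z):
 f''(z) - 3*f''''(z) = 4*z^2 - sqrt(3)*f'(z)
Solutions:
 f(z) = C1 + C2*exp(-2^(1/3)*3^(1/6)*z*(6/(sqrt(717) + 27)^(1/3) + 2^(1/3)*3^(2/3)*(sqrt(717) + 27)^(1/3))/36)*sin(z*(-12^(1/3)*(sqrt(717) + 27)^(1/3) + 2*18^(1/3)/(sqrt(717) + 27)^(1/3))/12) + C3*exp(-2^(1/3)*3^(1/6)*z*(6/(sqrt(717) + 27)^(1/3) + 2^(1/3)*3^(2/3)*(sqrt(717) + 27)^(1/3))/36)*cos(z*(-12^(1/3)*(sqrt(717) + 27)^(1/3) + 2*18^(1/3)/(sqrt(717) + 27)^(1/3))/12) + C4*exp(2^(1/3)*3^(1/6)*z*(6/(sqrt(717) + 27)^(1/3) + 2^(1/3)*3^(2/3)*(sqrt(717) + 27)^(1/3))/18) + 4*sqrt(3)*z^3/9 - 4*z^2/3 + 8*sqrt(3)*z/9


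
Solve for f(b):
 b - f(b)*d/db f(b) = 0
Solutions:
 f(b) = -sqrt(C1 + b^2)
 f(b) = sqrt(C1 + b^2)


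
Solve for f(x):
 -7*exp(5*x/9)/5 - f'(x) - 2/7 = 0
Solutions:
 f(x) = C1 - 2*x/7 - 63*exp(5*x/9)/25


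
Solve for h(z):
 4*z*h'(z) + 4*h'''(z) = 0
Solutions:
 h(z) = C1 + Integral(C2*airyai(-z) + C3*airybi(-z), z)


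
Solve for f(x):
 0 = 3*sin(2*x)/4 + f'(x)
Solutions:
 f(x) = C1 + 3*cos(2*x)/8


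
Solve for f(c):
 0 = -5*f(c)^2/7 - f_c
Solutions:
 f(c) = 7/(C1 + 5*c)


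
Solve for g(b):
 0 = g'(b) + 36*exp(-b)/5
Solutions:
 g(b) = C1 + 36*exp(-b)/5


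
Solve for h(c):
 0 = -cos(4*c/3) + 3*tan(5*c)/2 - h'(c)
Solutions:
 h(c) = C1 - 3*log(cos(5*c))/10 - 3*sin(4*c/3)/4


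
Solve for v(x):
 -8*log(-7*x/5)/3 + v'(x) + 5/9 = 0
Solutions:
 v(x) = C1 + 8*x*log(-x)/3 + x*(-24*log(5) - 29 + 24*log(7))/9


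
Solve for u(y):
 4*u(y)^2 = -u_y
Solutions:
 u(y) = 1/(C1 + 4*y)


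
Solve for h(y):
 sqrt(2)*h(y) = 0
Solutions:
 h(y) = 0


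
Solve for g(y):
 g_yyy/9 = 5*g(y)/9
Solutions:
 g(y) = C3*exp(5^(1/3)*y) + (C1*sin(sqrt(3)*5^(1/3)*y/2) + C2*cos(sqrt(3)*5^(1/3)*y/2))*exp(-5^(1/3)*y/2)


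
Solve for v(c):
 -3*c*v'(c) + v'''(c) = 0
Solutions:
 v(c) = C1 + Integral(C2*airyai(3^(1/3)*c) + C3*airybi(3^(1/3)*c), c)


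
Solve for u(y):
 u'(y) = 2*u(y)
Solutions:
 u(y) = C1*exp(2*y)


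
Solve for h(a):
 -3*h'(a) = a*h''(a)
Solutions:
 h(a) = C1 + C2/a^2


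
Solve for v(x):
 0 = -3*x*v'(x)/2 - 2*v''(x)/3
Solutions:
 v(x) = C1 + C2*erf(3*sqrt(2)*x/4)


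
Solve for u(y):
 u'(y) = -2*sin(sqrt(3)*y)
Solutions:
 u(y) = C1 + 2*sqrt(3)*cos(sqrt(3)*y)/3


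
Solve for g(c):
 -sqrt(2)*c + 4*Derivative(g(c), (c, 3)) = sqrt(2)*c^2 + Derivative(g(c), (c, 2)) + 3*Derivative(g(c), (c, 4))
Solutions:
 g(c) = C1 + C2*c + C3*exp(c/3) + C4*exp(c) - sqrt(2)*c^4/12 - 3*sqrt(2)*c^3/2 - 15*sqrt(2)*c^2


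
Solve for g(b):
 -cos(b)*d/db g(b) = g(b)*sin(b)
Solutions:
 g(b) = C1*cos(b)


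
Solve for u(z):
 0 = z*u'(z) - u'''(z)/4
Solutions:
 u(z) = C1 + Integral(C2*airyai(2^(2/3)*z) + C3*airybi(2^(2/3)*z), z)


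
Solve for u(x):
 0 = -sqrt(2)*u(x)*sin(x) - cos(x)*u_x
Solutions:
 u(x) = C1*cos(x)^(sqrt(2))


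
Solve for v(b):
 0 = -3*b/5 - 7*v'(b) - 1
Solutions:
 v(b) = C1 - 3*b^2/70 - b/7


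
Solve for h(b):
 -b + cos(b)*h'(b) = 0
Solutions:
 h(b) = C1 + Integral(b/cos(b), b)


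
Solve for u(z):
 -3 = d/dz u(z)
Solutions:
 u(z) = C1 - 3*z


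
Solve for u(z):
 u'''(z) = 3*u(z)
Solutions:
 u(z) = C3*exp(3^(1/3)*z) + (C1*sin(3^(5/6)*z/2) + C2*cos(3^(5/6)*z/2))*exp(-3^(1/3)*z/2)


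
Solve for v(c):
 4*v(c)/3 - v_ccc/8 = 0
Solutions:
 v(c) = C3*exp(2*6^(2/3)*c/3) + (C1*sin(2^(2/3)*3^(1/6)*c) + C2*cos(2^(2/3)*3^(1/6)*c))*exp(-6^(2/3)*c/3)


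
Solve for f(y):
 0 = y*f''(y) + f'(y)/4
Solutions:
 f(y) = C1 + C2*y^(3/4)


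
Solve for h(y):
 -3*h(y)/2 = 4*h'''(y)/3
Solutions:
 h(y) = C3*exp(-3^(2/3)*y/2) + (C1*sin(3*3^(1/6)*y/4) + C2*cos(3*3^(1/6)*y/4))*exp(3^(2/3)*y/4)


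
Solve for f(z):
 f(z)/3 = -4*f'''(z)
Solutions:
 f(z) = C3*exp(z*(-18^(1/3) + 3*2^(1/3)*3^(2/3))/24)*sin(2^(1/3)*3^(1/6)*z/4) + C4*exp(z*(-18^(1/3) + 3*2^(1/3)*3^(2/3))/24)*cos(2^(1/3)*3^(1/6)*z/4) + C5*exp(-z*(18^(1/3) + 3*2^(1/3)*3^(2/3))/24) + (C1*sin(2^(1/3)*3^(1/6)*z/4) + C2*cos(2^(1/3)*3^(1/6)*z/4))*exp(18^(1/3)*z/12)


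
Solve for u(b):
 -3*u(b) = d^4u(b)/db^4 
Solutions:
 u(b) = (C1*sin(sqrt(2)*3^(1/4)*b/2) + C2*cos(sqrt(2)*3^(1/4)*b/2))*exp(-sqrt(2)*3^(1/4)*b/2) + (C3*sin(sqrt(2)*3^(1/4)*b/2) + C4*cos(sqrt(2)*3^(1/4)*b/2))*exp(sqrt(2)*3^(1/4)*b/2)


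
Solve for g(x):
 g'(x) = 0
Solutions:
 g(x) = C1


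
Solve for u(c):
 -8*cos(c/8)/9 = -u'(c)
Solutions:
 u(c) = C1 + 64*sin(c/8)/9


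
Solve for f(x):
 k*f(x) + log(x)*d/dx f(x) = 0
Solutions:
 f(x) = C1*exp(-k*li(x))


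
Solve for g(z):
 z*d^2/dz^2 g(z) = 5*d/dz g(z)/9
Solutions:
 g(z) = C1 + C2*z^(14/9)


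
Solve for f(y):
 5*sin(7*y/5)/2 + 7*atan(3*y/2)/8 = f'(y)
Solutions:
 f(y) = C1 + 7*y*atan(3*y/2)/8 - 7*log(9*y^2 + 4)/24 - 25*cos(7*y/5)/14


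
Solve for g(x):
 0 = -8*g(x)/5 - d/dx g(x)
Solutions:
 g(x) = C1*exp(-8*x/5)


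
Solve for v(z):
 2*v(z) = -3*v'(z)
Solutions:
 v(z) = C1*exp(-2*z/3)


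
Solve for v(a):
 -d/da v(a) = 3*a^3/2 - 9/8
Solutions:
 v(a) = C1 - 3*a^4/8 + 9*a/8


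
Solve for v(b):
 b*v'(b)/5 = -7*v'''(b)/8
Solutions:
 v(b) = C1 + Integral(C2*airyai(-2*35^(2/3)*b/35) + C3*airybi(-2*35^(2/3)*b/35), b)


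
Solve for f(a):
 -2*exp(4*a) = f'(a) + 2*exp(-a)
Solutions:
 f(a) = C1 - exp(4*a)/2 + 2*exp(-a)


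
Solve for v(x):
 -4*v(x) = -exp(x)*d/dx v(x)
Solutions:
 v(x) = C1*exp(-4*exp(-x))


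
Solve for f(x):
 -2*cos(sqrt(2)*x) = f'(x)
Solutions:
 f(x) = C1 - sqrt(2)*sin(sqrt(2)*x)


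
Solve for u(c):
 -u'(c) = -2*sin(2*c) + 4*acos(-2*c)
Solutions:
 u(c) = C1 - 4*c*acos(-2*c) - 2*sqrt(1 - 4*c^2) - cos(2*c)


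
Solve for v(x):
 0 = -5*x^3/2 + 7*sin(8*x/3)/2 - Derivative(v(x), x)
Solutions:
 v(x) = C1 - 5*x^4/8 - 21*cos(8*x/3)/16


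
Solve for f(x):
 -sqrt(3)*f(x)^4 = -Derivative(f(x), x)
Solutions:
 f(x) = (-1/(C1 + 3*sqrt(3)*x))^(1/3)
 f(x) = (-1/(C1 + sqrt(3)*x))^(1/3)*(-3^(2/3) - 3*3^(1/6)*I)/6
 f(x) = (-1/(C1 + sqrt(3)*x))^(1/3)*(-3^(2/3) + 3*3^(1/6)*I)/6
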